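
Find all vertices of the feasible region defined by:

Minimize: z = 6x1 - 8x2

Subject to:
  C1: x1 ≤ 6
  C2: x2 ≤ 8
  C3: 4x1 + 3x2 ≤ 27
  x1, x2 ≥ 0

(0, 0), (6, 0), (6, 1), (0.75, 8), (0, 8)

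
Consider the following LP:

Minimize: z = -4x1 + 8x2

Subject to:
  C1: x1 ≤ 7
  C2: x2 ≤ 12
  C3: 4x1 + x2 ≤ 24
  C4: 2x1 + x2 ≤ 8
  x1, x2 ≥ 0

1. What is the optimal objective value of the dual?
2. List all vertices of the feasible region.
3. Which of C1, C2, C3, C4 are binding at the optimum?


1. -16
2. (0, 0), (4, 0), (0, 8)
3. C4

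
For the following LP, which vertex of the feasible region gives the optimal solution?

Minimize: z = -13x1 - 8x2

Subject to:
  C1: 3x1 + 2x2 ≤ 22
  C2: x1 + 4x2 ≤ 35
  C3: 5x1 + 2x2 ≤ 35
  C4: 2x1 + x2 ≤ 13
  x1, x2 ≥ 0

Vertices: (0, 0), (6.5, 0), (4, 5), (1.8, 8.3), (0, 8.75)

Evaluate the objective at each vertex of the feasible region:
  z(0, 0) = 0
  z(6.5, 0) = -84.5
  z(4, 5) = -92  ←
  z(1.8, 8.3) = -89.8
  z(0, 8.75) = -70
The minimum is at x1 = 4, x2 = 5.

(4, 5)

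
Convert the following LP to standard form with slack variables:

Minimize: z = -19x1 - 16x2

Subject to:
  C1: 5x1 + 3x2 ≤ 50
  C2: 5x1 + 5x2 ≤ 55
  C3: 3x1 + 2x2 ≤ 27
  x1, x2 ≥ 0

min z = -19x1 - 16x2

s.t.
  5x1 + 3x2 + s1 = 50
  5x1 + 5x2 + s2 = 55
  3x1 + 2x2 + s3 = 27
  x1, x2, s1, s2, s3 ≥ 0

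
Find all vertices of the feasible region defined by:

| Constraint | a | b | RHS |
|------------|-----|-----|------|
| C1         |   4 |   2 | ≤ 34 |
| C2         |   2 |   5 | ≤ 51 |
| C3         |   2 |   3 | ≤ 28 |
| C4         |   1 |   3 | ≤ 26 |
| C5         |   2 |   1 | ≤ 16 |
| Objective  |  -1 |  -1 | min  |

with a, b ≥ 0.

(0, 0), (8, 0), (5, 6), (2, 8), (0, 8.667)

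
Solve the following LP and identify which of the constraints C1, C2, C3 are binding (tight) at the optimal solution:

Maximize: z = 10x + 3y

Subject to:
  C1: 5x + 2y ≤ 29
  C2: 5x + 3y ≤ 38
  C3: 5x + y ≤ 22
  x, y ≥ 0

At x = 3, y = 7, compute slack b - a·x for each constraint:
  C1: 29 − 29 = 0  (binding)
  C2: 38 − 36 = 2  (slack)
  C3: 22 − 22 = 0  (binding)

Optimal: x = 3, y = 7
Binding: C1, C3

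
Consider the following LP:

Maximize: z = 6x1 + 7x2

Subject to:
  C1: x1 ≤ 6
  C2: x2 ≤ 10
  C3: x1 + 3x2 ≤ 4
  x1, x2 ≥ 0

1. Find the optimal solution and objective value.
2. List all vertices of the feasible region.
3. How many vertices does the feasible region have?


1. x1 = 4, x2 = 0, z = 24
2. (0, 0), (4, 0), (0, 1.333)
3. 3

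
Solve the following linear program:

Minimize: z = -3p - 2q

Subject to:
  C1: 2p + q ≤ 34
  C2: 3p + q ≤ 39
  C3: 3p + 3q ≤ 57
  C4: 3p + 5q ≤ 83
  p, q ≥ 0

Evaluate the objective at each vertex of the feasible region:
  z(0, 0) = 0
  z(13, 0) = -39
  z(10, 9) = -48  ←
  z(6, 13) = -44
  z(0, 16.6) = -33.2
The minimum is at p = 10, q = 9.

p = 10, q = 9, z = -48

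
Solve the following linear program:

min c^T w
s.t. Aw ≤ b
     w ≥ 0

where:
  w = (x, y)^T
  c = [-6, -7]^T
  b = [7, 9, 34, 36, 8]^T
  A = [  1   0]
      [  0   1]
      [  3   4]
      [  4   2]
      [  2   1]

Evaluate the objective at each vertex of the feasible region:
  z(0, 0) = 0
  z(4, 0) = -24
  z(0, 8) = -56  ←
The minimum is at x = 0, y = 8.

x = 0, y = 8, z = -56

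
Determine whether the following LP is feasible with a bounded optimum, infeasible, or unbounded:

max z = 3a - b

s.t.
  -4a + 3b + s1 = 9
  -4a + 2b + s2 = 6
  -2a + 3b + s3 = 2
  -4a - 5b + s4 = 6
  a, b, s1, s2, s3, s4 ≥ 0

Unbounded (objective can increase without bound)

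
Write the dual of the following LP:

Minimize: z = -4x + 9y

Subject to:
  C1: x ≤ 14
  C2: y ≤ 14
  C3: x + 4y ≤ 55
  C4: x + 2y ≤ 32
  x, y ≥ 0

Primal min cᵀx s.t. Ax ≤ b, x ≥ 0  →  Dual max −bᵀy s.t. Aᵀy ≥ −c, y ≥ 0.

Maximize: z = -14y1 - 14y2 - 55y3 - 32y4

Subject to:
  y1 + y3 + y4 ≥ 4
  y2 + 4y3 + 2y4 ≥ -9
  y1, y2, y3, y4 ≥ 0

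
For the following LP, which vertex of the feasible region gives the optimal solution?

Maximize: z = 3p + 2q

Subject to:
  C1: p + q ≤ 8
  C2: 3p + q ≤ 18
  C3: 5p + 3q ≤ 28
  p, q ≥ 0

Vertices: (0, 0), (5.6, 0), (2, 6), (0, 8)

Evaluate the objective at each vertex of the feasible region:
  z(0, 0) = 0
  z(5.6, 0) = 16.8
  z(2, 6) = 18  ←
  z(0, 8) = 16
The maximum is at p = 2, q = 6.

(2, 6)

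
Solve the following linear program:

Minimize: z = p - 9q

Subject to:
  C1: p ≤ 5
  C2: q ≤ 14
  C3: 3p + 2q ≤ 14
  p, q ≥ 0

Evaluate the objective at each vertex of the feasible region:
  z(0, 0) = 0
  z(4.667, 0) = 4.667
  z(0, 7) = -63  ←
The minimum is at p = 0, q = 7.

p = 0, q = 7, z = -63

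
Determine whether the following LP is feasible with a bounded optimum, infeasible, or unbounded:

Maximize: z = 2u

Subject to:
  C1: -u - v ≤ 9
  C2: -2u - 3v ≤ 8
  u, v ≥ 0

Unbounded (objective can increase without bound)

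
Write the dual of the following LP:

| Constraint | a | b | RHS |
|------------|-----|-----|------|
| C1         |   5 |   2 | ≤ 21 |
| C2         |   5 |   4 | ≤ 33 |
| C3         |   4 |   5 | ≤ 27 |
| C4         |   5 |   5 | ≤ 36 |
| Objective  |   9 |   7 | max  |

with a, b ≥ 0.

Primal max cᵀx s.t. Ax ≤ b, x ≥ 0  →  Dual min bᵀy s.t. Aᵀy ≥ c, y ≥ 0.

Minimize: z = 21y1 + 33y2 + 27y3 + 36y4

Subject to:
  5y1 + 5y2 + 4y3 + 5y4 ≥ 9
  2y1 + 4y2 + 5y3 + 5y4 ≥ 7
  y1, y2, y3, y4 ≥ 0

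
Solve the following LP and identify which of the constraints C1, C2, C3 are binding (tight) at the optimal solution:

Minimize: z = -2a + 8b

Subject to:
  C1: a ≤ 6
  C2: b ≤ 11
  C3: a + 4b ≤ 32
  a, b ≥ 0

At a = 6, b = 0, compute slack b - a·x for each constraint:
  C1: 6 − 6 = 0  (binding)
  C2: 11 − 0 = 11  (slack)
  C3: 32 − 6 = 26  (slack)

Optimal: a = 6, b = 0
Binding: C1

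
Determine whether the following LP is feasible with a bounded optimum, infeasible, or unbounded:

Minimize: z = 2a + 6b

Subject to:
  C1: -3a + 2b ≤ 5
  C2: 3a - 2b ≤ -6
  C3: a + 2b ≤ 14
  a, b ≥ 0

Infeasible (no feasible solution exists)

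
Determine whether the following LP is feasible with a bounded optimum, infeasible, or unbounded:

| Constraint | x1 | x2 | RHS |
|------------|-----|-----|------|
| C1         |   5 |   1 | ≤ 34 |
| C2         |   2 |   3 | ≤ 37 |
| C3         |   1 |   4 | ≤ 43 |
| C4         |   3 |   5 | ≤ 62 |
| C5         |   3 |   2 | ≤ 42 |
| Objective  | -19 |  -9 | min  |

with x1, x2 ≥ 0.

Feasible with a bounded optimal solution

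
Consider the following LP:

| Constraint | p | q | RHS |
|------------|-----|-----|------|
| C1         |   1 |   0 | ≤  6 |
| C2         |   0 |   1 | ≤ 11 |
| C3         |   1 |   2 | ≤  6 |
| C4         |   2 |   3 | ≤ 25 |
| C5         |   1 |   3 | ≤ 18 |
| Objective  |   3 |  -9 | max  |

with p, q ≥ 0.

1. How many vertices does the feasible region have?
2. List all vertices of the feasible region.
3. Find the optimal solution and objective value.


1. 3
2. (0, 0), (6, 0), (0, 3)
3. p = 6, q = 0, z = 18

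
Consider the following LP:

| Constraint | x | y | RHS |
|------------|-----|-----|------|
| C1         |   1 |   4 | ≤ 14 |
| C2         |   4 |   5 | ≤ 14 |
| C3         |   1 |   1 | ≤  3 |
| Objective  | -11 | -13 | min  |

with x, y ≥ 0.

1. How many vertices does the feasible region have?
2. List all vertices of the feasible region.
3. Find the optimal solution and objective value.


1. 4
2. (0, 0), (3, 0), (1, 2), (0, 2.8)
3. x = 1, y = 2, z = -37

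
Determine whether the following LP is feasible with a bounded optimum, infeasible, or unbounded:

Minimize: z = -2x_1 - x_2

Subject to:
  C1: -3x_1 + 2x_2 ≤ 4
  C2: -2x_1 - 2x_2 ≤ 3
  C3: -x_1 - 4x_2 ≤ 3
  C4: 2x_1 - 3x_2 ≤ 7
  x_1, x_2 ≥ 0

Unbounded (objective can decrease without bound)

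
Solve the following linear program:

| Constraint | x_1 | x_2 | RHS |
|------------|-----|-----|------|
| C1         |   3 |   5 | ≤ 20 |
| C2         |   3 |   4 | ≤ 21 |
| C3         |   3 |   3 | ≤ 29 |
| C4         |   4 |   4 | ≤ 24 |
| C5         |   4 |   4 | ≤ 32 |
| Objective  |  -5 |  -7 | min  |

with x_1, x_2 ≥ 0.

Evaluate the objective at each vertex of the feasible region:
  z(0, 0) = 0
  z(6, 0) = -30
  z(5, 1) = -32  ←
  z(0, 4) = -28
The minimum is at x_1 = 5, x_2 = 1.

x_1 = 5, x_2 = 1, z = -32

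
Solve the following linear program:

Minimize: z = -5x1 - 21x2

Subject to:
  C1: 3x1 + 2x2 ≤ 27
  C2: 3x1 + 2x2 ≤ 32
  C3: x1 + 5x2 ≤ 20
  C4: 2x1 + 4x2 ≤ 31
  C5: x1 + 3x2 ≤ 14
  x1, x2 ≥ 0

Evaluate the objective at each vertex of the feasible region:
  z(0, 0) = 0
  z(9, 0) = -45
  z(7.571, 2.143) = -82.86
  z(5, 3) = -88  ←
  z(0, 4) = -84
The minimum is at x1 = 5, x2 = 3.

x1 = 5, x2 = 3, z = -88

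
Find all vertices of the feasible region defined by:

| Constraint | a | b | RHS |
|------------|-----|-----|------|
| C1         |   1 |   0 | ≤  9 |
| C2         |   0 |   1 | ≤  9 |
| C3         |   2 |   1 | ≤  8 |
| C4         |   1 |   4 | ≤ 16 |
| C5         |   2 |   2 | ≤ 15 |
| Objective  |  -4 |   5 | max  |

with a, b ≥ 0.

(0, 0), (4, 0), (2.286, 3.429), (0, 4)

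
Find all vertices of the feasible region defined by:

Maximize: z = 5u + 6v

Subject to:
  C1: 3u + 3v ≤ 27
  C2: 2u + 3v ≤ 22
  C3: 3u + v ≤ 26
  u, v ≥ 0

(0, 0), (8.667, 0), (8.5, 0.5), (5, 4), (0, 7.333)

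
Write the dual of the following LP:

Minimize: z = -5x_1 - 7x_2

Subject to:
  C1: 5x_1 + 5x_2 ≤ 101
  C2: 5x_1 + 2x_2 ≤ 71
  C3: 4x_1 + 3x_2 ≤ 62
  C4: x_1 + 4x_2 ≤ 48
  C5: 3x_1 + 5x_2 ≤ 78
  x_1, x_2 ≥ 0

Primal min cᵀx s.t. Ax ≤ b, x ≥ 0  →  Dual max −bᵀy s.t. Aᵀy ≥ −c, y ≥ 0.

Maximize: z = -101y1 - 71y2 - 62y3 - 48y4 - 78y5

Subject to:
  5y1 + 5y2 + 4y3 + y4 + 3y5 ≥ 5
  5y1 + 2y2 + 3y3 + 4y4 + 5y5 ≥ 7
  y1, y2, y3, y4, y5 ≥ 0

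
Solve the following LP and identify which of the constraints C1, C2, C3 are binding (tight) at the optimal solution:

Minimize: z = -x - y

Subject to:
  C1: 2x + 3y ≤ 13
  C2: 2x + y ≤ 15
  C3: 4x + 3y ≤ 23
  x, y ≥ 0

At x = 5, y = 1, compute slack b - a·x for each constraint:
  C1: 13 − 13 = 0  (binding)
  C2: 15 − 11 = 4  (slack)
  C3: 23 − 23 = 0  (binding)

Optimal: x = 5, y = 1
Binding: C1, C3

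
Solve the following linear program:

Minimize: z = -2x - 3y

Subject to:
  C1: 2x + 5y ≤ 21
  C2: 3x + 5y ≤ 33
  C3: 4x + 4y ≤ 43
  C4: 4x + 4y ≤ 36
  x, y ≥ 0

Evaluate the objective at each vertex of the feasible region:
  z(0, 0) = 0
  z(9, 0) = -18
  z(8, 1) = -19  ←
  z(0, 4.2) = -12.6
The minimum is at x = 8, y = 1.

x = 8, y = 1, z = -19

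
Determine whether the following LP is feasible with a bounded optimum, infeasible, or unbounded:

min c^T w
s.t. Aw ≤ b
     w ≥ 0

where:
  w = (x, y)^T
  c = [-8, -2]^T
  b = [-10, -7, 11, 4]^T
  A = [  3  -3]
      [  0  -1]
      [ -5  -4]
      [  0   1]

Infeasible (no feasible solution exists)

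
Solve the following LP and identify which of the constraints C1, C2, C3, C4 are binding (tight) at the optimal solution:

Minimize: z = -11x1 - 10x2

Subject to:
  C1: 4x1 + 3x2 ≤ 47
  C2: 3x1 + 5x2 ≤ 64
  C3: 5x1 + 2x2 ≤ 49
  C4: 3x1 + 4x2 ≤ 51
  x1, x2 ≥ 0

At x1 = 5, x2 = 9, compute slack b - a·x for each constraint:
  C1: 47 − 47 = 0  (binding)
  C2: 64 − 60 = 4  (slack)
  C3: 49 − 43 = 6  (slack)
  C4: 51 − 51 = 0  (binding)

Optimal: x1 = 5, x2 = 9
Binding: C1, C4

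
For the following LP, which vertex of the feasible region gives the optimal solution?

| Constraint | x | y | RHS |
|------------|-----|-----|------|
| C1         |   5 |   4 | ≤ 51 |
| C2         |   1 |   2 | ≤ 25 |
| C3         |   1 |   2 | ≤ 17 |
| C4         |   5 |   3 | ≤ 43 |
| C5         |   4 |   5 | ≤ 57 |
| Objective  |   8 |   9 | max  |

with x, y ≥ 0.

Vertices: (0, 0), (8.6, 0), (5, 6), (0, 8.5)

Evaluate the objective at each vertex of the feasible region:
  z(0, 0) = 0
  z(8.6, 0) = 68.8
  z(5, 6) = 94  ←
  z(0, 8.5) = 76.5
The maximum is at x = 5, y = 6.

(5, 6)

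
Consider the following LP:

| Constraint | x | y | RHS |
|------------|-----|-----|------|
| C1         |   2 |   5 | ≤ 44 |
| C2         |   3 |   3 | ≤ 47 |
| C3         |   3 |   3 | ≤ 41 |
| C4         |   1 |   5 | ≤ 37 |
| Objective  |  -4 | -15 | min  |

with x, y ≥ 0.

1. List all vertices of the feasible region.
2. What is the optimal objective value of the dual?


1. (0, 0), (13.67, 0), (8.111, 5.556), (7, 6), (0, 7.4)
2. -118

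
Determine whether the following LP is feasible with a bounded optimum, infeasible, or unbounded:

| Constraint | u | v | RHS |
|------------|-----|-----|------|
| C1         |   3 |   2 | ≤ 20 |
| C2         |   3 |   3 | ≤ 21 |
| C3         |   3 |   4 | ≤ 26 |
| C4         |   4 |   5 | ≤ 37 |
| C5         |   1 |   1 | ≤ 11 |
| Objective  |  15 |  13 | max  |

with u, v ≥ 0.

Feasible with a bounded optimal solution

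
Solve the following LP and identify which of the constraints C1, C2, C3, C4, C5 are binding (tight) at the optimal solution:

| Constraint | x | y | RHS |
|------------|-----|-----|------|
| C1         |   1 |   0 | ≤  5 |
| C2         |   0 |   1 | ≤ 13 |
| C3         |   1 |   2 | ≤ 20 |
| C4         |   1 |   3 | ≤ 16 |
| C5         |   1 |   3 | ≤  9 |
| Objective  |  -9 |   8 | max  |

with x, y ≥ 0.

At x = 0, y = 3, compute slack b - a·x for each constraint:
  C1: 5 − 0 = 5  (slack)
  C2: 13 − 3 = 10  (slack)
  C3: 20 − 6 = 14  (slack)
  C4: 16 − 9 = 7  (slack)
  C5: 9 − 9 = 0  (binding)

Optimal: x = 0, y = 3
Binding: C5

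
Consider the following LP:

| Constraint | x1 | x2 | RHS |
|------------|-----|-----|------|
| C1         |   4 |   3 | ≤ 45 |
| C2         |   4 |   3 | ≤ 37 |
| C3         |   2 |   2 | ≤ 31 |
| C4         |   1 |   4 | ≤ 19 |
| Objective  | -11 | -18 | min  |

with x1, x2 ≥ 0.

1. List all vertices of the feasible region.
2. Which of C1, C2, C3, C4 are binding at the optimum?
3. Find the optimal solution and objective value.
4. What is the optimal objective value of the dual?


1. (0, 0), (9.25, 0), (7, 3), (0, 4.75)
2. C2, C4
3. x1 = 7, x2 = 3, z = -131
4. -131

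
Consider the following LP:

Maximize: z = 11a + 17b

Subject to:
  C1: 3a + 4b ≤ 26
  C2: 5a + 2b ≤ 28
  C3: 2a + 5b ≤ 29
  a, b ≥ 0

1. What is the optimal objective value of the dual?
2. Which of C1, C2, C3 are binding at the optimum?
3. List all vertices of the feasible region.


1. 107
2. C1, C3
3. (0, 0), (5.6, 0), (4.286, 3.286), (2, 5), (0, 5.8)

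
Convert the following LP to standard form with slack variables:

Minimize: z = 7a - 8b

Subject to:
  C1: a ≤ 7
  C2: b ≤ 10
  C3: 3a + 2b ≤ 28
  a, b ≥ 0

min z = 7a - 8b

s.t.
  a + s1 = 7
  b + s2 = 10
  3a + 2b + s3 = 28
  a, b, s1, s2, s3 ≥ 0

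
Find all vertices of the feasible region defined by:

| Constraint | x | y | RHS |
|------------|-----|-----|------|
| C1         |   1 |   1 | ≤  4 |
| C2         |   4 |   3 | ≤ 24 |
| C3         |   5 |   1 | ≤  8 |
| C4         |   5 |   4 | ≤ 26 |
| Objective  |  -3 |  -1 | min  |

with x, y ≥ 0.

(0, 0), (1.6, 0), (1, 3), (0, 4)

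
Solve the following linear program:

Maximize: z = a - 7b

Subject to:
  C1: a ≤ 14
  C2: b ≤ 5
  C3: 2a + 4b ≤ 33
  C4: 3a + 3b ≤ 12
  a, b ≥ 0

Evaluate the objective at each vertex of the feasible region:
  z(0, 0) = 0
  z(4, 0) = 4  ←
  z(0, 4) = -28
The maximum is at a = 4, b = 0.

a = 4, b = 0, z = 4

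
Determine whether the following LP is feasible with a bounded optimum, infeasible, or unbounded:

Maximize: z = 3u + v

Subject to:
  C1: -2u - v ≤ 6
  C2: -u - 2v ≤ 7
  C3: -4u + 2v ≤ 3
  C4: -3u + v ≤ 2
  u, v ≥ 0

Unbounded (objective can increase without bound)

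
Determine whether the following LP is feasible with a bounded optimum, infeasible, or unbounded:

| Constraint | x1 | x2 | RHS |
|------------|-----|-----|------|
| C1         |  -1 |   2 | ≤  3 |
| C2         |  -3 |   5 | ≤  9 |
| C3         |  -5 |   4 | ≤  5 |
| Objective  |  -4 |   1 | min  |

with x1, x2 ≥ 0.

Unbounded (objective can decrease without bound)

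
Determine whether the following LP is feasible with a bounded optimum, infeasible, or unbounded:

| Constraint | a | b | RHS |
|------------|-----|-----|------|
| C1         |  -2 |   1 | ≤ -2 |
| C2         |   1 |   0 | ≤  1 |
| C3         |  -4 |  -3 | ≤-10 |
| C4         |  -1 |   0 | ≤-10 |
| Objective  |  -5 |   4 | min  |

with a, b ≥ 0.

Infeasible (no feasible solution exists)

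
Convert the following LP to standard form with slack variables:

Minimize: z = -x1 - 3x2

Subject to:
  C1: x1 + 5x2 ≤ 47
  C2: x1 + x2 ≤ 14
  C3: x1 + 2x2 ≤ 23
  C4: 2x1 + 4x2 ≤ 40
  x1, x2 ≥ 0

min z = -x1 - 3x2

s.t.
  x1 + 5x2 + s1 = 47
  x1 + x2 + s2 = 14
  x1 + 2x2 + s3 = 23
  2x1 + 4x2 + s4 = 40
  x1, x2, s1, s2, s3, s4 ≥ 0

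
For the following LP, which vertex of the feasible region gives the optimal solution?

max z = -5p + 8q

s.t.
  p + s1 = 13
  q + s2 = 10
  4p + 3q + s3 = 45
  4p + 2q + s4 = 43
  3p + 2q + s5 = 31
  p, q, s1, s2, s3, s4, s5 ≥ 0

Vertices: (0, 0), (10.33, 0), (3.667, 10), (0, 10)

Evaluate the objective at each vertex of the feasible region:
  z(0, 0) = 0
  z(10.33, 0) = -51.67
  z(3.667, 10) = 61.67
  z(0, 10) = 80  ←
The maximum is at p = 0, q = 10.

(0, 10)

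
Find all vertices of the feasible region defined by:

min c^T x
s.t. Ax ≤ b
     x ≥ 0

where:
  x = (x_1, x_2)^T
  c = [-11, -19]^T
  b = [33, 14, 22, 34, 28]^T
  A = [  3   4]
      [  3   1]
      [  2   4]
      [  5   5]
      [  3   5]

(0, 0), (4.667, 0), (3.6, 3.2), (3, 3.8), (1, 5), (0, 5.5)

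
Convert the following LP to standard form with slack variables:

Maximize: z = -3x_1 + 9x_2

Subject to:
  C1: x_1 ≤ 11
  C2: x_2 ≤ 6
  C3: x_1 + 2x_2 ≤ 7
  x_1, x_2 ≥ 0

max z = -3x_1 + 9x_2

s.t.
  x_1 + s1 = 11
  x_2 + s2 = 6
  x_1 + 2x_2 + s3 = 7
  x_1, x_2, s1, s2, s3 ≥ 0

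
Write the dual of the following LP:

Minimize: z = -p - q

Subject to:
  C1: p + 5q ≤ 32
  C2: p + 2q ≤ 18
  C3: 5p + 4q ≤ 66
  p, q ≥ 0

Primal min cᵀx s.t. Ax ≤ b, x ≥ 0  →  Dual max −bᵀy s.t. Aᵀy ≥ −c, y ≥ 0.

Maximize: z = -32y1 - 18y2 - 66y3

Subject to:
  y1 + y2 + 5y3 ≥ 1
  5y1 + 2y2 + 4y3 ≥ 1
  y1, y2, y3 ≥ 0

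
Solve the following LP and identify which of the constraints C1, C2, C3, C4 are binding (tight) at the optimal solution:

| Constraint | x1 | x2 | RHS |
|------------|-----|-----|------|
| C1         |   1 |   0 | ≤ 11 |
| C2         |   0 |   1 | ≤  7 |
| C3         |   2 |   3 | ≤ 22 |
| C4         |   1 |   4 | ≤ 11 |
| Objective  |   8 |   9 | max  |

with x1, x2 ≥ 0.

At x1 = 11, x2 = 0, compute slack b - a·x for each constraint:
  C1: 11 − 11 = 0  (binding)
  C2: 7 − 0 = 7  (slack)
  C3: 22 − 22 = 0  (binding)
  C4: 11 − 11 = 0  (binding)

Optimal: x1 = 11, x2 = 0
Binding: C1, C3, C4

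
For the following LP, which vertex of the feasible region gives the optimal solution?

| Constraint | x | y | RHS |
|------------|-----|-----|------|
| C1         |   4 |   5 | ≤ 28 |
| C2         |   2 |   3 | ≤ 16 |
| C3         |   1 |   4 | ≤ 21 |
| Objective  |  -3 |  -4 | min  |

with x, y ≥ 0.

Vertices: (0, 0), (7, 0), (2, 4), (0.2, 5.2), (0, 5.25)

Evaluate the objective at each vertex of the feasible region:
  z(0, 0) = 0
  z(7, 0) = -21
  z(2, 4) = -22  ←
  z(0.2, 5.2) = -21.4
  z(0, 5.25) = -21
The minimum is at x = 2, y = 4.

(2, 4)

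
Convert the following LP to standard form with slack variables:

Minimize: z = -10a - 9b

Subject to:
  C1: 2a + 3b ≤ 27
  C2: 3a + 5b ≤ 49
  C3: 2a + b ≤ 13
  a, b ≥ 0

min z = -10a - 9b

s.t.
  2a + 3b + s1 = 27
  3a + 5b + s2 = 49
  2a + b + s3 = 13
  a, b, s1, s2, s3 ≥ 0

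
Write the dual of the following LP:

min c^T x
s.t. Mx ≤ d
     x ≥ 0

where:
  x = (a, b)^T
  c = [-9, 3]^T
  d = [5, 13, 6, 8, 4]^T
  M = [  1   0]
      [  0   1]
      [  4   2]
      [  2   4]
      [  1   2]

Primal min cᵀx s.t. Ax ≤ b, x ≥ 0  →  Dual max −bᵀy s.t. Aᵀy ≥ −c, y ≥ 0.

Maximize: z = -5y1 - 13y2 - 6y3 - 8y4 - 4y5

Subject to:
  y1 + 4y3 + 2y4 + y5 ≥ 9
  y2 + 2y3 + 4y4 + 2y5 ≥ -3
  y1, y2, y3, y4, y5 ≥ 0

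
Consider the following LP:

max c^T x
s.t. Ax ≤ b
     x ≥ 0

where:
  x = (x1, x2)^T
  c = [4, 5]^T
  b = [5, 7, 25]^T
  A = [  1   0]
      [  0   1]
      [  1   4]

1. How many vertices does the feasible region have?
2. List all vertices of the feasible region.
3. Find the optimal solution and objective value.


1. 4
2. (0, 0), (5, 0), (5, 5), (0, 6.25)
3. x1 = 5, x2 = 5, z = 45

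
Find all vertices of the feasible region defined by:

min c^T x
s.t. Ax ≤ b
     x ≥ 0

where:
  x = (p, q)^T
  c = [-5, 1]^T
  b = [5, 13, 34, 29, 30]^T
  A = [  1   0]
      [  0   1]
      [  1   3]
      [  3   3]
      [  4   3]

(0, 0), (5, 0), (5, 3.333), (1, 8.667), (0, 9.667)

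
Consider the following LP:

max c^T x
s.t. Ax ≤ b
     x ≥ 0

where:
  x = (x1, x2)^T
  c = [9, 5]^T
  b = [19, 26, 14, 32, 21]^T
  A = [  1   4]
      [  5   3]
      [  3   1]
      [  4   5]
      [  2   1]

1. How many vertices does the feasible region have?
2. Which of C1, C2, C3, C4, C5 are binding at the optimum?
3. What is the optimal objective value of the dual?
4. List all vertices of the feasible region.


1. 5
2. C2, C3
3. 46
4. (0, 0), (4.667, 0), (4, 2), (2.765, 4.059), (0, 4.75)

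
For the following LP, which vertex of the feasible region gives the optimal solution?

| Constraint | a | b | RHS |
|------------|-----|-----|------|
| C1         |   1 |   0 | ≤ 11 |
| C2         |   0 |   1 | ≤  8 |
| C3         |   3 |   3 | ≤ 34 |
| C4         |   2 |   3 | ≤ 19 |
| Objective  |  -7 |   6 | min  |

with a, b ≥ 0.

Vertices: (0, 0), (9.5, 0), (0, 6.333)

Evaluate the objective at each vertex of the feasible region:
  z(0, 0) = 0
  z(9.5, 0) = -66.5  ←
  z(0, 6.333) = 38
The minimum is at a = 9.5, b = 0.

(9.5, 0)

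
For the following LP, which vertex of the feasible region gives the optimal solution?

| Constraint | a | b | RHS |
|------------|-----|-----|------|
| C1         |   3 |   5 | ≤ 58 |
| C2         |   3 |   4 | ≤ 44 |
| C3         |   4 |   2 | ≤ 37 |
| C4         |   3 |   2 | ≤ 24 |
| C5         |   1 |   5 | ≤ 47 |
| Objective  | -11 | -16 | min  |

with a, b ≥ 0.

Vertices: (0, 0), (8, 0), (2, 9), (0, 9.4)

Evaluate the objective at each vertex of the feasible region:
  z(0, 0) = 0
  z(8, 0) = -88
  z(2, 9) = -166  ←
  z(0, 9.4) = -150.4
The minimum is at a = 2, b = 9.

(2, 9)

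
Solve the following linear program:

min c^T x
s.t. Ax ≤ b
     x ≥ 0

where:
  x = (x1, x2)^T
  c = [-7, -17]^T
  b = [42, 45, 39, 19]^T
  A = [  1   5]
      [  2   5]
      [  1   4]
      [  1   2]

Evaluate the objective at each vertex of the feasible region:
  z(0, 0) = 0
  z(19, 0) = -133
  z(5, 7) = -154  ←
  z(3, 7.8) = -153.6
  z(0, 8.4) = -142.8
The minimum is at x1 = 5, x2 = 7.

x1 = 5, x2 = 7, z = -154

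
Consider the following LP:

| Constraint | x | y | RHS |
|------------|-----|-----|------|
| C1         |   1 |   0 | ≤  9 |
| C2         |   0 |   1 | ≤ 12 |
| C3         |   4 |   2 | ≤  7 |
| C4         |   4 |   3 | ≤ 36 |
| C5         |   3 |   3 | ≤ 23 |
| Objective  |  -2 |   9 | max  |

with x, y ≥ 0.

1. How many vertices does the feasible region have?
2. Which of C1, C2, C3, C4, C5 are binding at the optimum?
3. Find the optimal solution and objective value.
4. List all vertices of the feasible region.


1. 3
2. C3
3. x = 0, y = 3.5, z = 31.5
4. (0, 0), (1.75, 0), (0, 3.5)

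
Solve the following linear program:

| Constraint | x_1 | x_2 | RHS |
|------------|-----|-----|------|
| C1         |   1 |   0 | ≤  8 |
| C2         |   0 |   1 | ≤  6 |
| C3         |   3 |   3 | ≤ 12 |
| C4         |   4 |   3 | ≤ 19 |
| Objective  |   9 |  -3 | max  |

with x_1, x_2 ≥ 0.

Evaluate the objective at each vertex of the feasible region:
  z(0, 0) = 0
  z(4, 0) = 36  ←
  z(0, 4) = -12
The maximum is at x_1 = 4, x_2 = 0.

x_1 = 4, x_2 = 0, z = 36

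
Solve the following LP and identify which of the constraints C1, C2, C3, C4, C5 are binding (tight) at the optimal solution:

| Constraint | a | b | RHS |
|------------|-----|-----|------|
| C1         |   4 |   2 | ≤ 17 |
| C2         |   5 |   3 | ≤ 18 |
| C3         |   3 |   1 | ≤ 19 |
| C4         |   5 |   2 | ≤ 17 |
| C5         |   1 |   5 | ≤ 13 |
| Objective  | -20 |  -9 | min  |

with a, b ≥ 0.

At a = 3, b = 1, compute slack b - a·x for each constraint:
  C1: 17 − 14 = 3  (slack)
  C2: 18 − 18 = 0  (binding)
  C3: 19 − 10 = 9  (slack)
  C4: 17 − 17 = 0  (binding)
  C5: 13 − 8 = 5  (slack)

Optimal: a = 3, b = 1
Binding: C2, C4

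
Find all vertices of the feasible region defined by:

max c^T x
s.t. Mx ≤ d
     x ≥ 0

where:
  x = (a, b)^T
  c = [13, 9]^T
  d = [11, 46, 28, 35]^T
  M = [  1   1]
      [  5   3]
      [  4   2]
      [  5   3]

(0, 0), (7, 0), (1, 10), (0, 11)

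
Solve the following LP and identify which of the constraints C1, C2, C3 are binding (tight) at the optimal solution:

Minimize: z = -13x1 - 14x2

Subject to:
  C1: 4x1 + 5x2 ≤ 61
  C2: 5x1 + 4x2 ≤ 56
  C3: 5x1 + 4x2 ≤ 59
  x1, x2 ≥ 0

At x1 = 4, x2 = 9, compute slack b - a·x for each constraint:
  C1: 61 − 61 = 0  (binding)
  C2: 56 − 56 = 0  (binding)
  C3: 59 − 56 = 3  (slack)

Optimal: x1 = 4, x2 = 9
Binding: C1, C2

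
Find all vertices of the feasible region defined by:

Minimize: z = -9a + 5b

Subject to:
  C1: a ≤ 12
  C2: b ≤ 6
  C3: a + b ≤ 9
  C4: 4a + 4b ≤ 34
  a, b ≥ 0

(0, 0), (8.5, 0), (2.5, 6), (0, 6)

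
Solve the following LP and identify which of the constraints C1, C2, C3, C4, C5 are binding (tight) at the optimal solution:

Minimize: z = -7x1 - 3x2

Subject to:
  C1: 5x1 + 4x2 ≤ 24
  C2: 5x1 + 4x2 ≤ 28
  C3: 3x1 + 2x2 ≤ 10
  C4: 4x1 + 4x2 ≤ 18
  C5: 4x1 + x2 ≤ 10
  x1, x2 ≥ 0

At x1 = 2, x2 = 2, compute slack b - a·x for each constraint:
  C1: 24 − 18 = 6  (slack)
  C2: 28 − 18 = 10  (slack)
  C3: 10 − 10 = 0  (binding)
  C4: 18 − 16 = 2  (slack)
  C5: 10 − 10 = 0  (binding)

Optimal: x1 = 2, x2 = 2
Binding: C3, C5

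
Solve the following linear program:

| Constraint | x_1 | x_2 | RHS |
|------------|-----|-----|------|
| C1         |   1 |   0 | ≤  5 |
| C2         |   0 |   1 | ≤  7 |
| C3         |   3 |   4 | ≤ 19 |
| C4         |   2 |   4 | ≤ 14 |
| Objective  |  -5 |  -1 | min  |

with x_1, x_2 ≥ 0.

Evaluate the objective at each vertex of the feasible region:
  z(0, 0) = 0
  z(5, 0) = -25
  z(5, 1) = -26  ←
  z(0, 3.5) = -3.5
The minimum is at x_1 = 5, x_2 = 1.

x_1 = 5, x_2 = 1, z = -26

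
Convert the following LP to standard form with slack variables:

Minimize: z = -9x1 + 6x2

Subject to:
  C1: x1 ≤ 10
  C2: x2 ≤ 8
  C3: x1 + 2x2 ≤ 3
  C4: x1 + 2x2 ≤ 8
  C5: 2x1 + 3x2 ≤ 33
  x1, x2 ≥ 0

min z = -9x1 + 6x2

s.t.
  x1 + s1 = 10
  x2 + s2 = 8
  x1 + 2x2 + s3 = 3
  x1 + 2x2 + s4 = 8
  2x1 + 3x2 + s5 = 33
  x1, x2, s1, s2, s3, s4, s5 ≥ 0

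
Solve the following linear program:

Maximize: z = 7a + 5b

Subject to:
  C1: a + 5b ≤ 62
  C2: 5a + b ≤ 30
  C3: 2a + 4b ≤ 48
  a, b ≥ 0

Evaluate the objective at each vertex of the feasible region:
  z(0, 0) = 0
  z(6, 0) = 42
  z(4, 10) = 78  ←
  z(0, 12) = 60
The maximum is at a = 4, b = 10.

a = 4, b = 10, z = 78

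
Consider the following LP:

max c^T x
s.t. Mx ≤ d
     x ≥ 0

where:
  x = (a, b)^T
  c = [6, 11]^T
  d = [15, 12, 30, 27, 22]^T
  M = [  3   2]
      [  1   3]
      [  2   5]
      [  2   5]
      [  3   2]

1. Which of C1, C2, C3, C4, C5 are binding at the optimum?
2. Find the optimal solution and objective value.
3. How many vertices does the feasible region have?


1. C1, C2
2. a = 3, b = 3, z = 51
3. 4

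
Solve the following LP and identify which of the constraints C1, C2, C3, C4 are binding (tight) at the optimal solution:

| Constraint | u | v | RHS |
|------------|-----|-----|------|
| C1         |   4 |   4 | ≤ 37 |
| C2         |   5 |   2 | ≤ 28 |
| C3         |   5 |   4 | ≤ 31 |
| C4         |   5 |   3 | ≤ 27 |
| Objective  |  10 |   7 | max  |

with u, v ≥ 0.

At u = 3, v = 4, compute slack b - a·x for each constraint:
  C1: 37 − 28 = 9  (slack)
  C2: 28 − 23 = 5  (slack)
  C3: 31 − 31 = 0  (binding)
  C4: 27 − 27 = 0  (binding)

Optimal: u = 3, v = 4
Binding: C3, C4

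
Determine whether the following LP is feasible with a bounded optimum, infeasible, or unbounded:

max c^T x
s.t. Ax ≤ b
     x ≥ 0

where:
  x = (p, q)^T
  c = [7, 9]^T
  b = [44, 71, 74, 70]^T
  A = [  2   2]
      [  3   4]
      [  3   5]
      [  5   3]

Feasible with a bounded optimal solution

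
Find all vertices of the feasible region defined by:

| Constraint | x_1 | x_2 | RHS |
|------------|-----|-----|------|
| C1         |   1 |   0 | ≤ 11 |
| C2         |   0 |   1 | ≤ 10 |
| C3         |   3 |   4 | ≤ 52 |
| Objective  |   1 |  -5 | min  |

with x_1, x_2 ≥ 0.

(0, 0), (11, 0), (11, 4.75), (4, 10), (0, 10)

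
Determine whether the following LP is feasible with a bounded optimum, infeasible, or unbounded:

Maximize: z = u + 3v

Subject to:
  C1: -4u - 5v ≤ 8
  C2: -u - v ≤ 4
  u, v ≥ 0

Unbounded (objective can increase without bound)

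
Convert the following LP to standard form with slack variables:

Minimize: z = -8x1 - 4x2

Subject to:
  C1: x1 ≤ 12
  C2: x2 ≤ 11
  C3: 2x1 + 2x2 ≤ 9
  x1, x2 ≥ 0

min z = -8x1 - 4x2

s.t.
  x1 + s1 = 12
  x2 + s2 = 11
  2x1 + 2x2 + s3 = 9
  x1, x2, s1, s2, s3 ≥ 0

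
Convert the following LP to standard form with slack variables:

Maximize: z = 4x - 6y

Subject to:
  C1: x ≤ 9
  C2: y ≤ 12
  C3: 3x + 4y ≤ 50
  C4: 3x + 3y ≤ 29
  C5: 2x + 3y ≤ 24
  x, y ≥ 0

max z = 4x - 6y

s.t.
  x + s1 = 9
  y + s2 = 12
  3x + 4y + s3 = 50
  3x + 3y + s4 = 29
  2x + 3y + s5 = 24
  x, y, s1, s2, s3, s4, s5 ≥ 0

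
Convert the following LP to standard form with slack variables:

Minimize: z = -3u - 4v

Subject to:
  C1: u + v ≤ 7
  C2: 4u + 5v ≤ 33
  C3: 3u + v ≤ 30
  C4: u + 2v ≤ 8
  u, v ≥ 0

min z = -3u - 4v

s.t.
  u + v + s1 = 7
  4u + 5v + s2 = 33
  3u + v + s3 = 30
  u + 2v + s4 = 8
  u, v, s1, s2, s3, s4 ≥ 0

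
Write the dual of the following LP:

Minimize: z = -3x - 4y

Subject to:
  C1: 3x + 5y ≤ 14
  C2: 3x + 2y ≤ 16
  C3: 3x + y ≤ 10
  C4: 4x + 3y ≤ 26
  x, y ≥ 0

Primal min cᵀx s.t. Ax ≤ b, x ≥ 0  →  Dual max −bᵀy s.t. Aᵀy ≥ −c, y ≥ 0.

Maximize: z = -14y1 - 16y2 - 10y3 - 26y4

Subject to:
  3y1 + 3y2 + 3y3 + 4y4 ≥ 3
  5y1 + 2y2 + y3 + 3y4 ≥ 4
  y1, y2, y3, y4 ≥ 0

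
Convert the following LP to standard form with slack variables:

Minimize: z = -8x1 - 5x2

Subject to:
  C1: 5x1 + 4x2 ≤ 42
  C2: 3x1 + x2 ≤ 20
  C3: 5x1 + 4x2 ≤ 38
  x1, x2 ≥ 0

min z = -8x1 - 5x2

s.t.
  5x1 + 4x2 + s1 = 42
  3x1 + x2 + s2 = 20
  5x1 + 4x2 + s3 = 38
  x1, x2, s1, s2, s3 ≥ 0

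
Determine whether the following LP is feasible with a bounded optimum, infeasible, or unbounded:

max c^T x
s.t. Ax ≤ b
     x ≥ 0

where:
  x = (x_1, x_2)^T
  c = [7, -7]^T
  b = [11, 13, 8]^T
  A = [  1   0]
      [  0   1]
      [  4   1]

Feasible with a bounded optimal solution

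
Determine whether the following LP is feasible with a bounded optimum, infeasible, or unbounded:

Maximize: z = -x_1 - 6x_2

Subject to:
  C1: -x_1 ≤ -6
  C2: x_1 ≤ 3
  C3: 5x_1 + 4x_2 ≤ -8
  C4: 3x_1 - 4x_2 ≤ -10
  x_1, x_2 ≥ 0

Infeasible (no feasible solution exists)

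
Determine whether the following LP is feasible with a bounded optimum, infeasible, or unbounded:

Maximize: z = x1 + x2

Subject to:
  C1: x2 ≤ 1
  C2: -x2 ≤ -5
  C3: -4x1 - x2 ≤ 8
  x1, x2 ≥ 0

Infeasible (no feasible solution exists)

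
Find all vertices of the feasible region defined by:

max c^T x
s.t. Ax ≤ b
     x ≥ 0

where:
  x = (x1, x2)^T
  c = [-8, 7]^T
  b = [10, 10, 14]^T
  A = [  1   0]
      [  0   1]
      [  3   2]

(0, 0), (4.667, 0), (0, 7)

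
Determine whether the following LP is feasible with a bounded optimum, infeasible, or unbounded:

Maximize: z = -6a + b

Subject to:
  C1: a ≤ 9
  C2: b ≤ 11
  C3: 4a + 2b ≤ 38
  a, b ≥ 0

Feasible with a bounded optimal solution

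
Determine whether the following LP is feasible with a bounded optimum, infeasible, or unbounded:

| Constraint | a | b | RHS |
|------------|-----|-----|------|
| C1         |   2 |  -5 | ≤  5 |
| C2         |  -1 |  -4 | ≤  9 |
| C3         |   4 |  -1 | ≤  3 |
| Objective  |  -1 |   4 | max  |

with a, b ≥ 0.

Unbounded (objective can increase without bound)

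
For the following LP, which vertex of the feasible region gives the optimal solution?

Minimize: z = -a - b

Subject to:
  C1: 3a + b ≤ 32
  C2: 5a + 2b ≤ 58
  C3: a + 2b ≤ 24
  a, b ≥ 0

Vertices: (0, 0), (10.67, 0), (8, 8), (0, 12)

Evaluate the objective at each vertex of the feasible region:
  z(0, 0) = 0
  z(10.67, 0) = -10.67
  z(8, 8) = -16  ←
  z(0, 12) = -12
The minimum is at a = 8, b = 8.

(8, 8)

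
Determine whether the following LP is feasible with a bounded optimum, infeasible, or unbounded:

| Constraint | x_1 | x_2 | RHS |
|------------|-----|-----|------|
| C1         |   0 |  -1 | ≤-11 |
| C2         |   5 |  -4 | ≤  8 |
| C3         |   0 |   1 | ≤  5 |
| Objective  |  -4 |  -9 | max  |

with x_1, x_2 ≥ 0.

Infeasible (no feasible solution exists)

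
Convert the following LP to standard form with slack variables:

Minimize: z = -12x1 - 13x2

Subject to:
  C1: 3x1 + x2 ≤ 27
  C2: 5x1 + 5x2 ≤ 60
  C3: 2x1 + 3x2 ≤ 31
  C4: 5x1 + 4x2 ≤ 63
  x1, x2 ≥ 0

min z = -12x1 - 13x2

s.t.
  3x1 + x2 + s1 = 27
  5x1 + 5x2 + s2 = 60
  2x1 + 3x2 + s3 = 31
  5x1 + 4x2 + s4 = 63
  x1, x2, s1, s2, s3, s4 ≥ 0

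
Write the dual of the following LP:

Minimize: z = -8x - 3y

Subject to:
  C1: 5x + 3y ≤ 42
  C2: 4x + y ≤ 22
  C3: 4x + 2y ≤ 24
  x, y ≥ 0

Primal min cᵀx s.t. Ax ≤ b, x ≥ 0  →  Dual max −bᵀy s.t. Aᵀy ≥ −c, y ≥ 0.

Maximize: z = -42y1 - 22y2 - 24y3

Subject to:
  5y1 + 4y2 + 4y3 ≥ 8
  3y1 + y2 + 2y3 ≥ 3
  y1, y2, y3 ≥ 0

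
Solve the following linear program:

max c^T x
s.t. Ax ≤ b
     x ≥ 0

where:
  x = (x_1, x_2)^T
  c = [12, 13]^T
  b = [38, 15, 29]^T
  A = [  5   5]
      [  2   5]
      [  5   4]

Evaluate the objective at each vertex of the feasible region:
  z(0, 0) = 0
  z(5.8, 0) = 69.6
  z(5, 1) = 73  ←
  z(0, 3) = 39
The maximum is at x_1 = 5, x_2 = 1.

x_1 = 5, x_2 = 1, z = 73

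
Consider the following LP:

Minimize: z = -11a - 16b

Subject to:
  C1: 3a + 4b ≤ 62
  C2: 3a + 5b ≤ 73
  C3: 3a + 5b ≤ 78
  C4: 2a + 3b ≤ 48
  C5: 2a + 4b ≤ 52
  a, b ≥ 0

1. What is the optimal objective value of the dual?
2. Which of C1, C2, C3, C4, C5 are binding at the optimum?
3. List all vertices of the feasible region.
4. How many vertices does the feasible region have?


1. -238
2. C1, C5
3. (0, 0), (20.67, 0), (10, 8), (0, 13)
4. 4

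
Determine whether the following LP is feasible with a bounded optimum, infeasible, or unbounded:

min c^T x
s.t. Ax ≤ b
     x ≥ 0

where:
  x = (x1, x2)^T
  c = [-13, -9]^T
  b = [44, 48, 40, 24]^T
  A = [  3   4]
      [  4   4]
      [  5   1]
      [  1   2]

Feasible with a bounded optimal solution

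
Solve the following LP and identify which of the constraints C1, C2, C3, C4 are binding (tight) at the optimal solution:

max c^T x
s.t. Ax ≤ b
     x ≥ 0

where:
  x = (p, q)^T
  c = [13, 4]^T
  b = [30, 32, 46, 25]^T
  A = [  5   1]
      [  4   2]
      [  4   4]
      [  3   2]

At p = 5, q = 5, compute slack b - a·x for each constraint:
  C1: 30 − 30 = 0  (binding)
  C2: 32 − 30 = 2  (slack)
  C3: 46 − 40 = 6  (slack)
  C4: 25 − 25 = 0  (binding)

Optimal: p = 5, q = 5
Binding: C1, C4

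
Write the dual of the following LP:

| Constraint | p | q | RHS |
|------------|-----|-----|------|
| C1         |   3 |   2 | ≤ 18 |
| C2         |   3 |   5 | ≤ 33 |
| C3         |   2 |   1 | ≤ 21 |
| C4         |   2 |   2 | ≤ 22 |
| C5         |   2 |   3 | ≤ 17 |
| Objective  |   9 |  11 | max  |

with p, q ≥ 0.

Primal max cᵀx s.t. Ax ≤ b, x ≥ 0  →  Dual min bᵀy s.t. Aᵀy ≥ c, y ≥ 0.

Minimize: z = 18y1 + 33y2 + 21y3 + 22y4 + 17y5

Subject to:
  3y1 + 3y2 + 2y3 + 2y4 + 2y5 ≥ 9
  2y1 + 5y2 + y3 + 2y4 + 3y5 ≥ 11
  y1, y2, y3, y4, y5 ≥ 0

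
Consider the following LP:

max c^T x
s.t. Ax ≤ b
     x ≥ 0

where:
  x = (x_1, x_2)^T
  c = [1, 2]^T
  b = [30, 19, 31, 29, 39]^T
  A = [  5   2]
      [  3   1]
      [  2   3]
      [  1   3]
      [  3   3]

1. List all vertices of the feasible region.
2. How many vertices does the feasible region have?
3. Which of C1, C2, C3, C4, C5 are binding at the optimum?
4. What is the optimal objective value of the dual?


1. (0, 0), (6, 0), (2.545, 8.636), (2, 9), (0, 9.667)
2. 5
3. C3, C4
4. 20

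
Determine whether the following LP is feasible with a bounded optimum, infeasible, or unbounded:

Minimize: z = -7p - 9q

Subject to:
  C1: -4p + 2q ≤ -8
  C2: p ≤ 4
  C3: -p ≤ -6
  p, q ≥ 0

Infeasible (no feasible solution exists)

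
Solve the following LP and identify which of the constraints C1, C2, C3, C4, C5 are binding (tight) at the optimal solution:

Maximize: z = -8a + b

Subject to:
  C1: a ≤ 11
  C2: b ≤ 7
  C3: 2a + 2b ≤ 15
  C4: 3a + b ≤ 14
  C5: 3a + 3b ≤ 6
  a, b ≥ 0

At a = 0, b = 2, compute slack b - a·x for each constraint:
  C1: 11 − 0 = 11  (slack)
  C2: 7 − 2 = 5  (slack)
  C3: 15 − 4 = 11  (slack)
  C4: 14 − 2 = 12  (slack)
  C5: 6 − 6 = 0  (binding)

Optimal: a = 0, b = 2
Binding: C5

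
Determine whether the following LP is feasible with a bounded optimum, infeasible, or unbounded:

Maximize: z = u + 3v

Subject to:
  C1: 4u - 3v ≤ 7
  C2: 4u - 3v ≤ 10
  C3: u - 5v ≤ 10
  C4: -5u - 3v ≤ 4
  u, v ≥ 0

Unbounded (objective can increase without bound)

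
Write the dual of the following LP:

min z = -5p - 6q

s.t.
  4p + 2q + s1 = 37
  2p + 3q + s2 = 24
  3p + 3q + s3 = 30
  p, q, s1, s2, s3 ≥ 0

Primal min cᵀx s.t. Ax ≤ b, x ≥ 0  →  Dual max −bᵀy s.t. Aᵀy ≥ −c, y ≥ 0.

Maximize: z = -37y1 - 24y2 - 30y3

Subject to:
  4y1 + 2y2 + 3y3 ≥ 5
  2y1 + 3y2 + 3y3 ≥ 6
  y1, y2, y3 ≥ 0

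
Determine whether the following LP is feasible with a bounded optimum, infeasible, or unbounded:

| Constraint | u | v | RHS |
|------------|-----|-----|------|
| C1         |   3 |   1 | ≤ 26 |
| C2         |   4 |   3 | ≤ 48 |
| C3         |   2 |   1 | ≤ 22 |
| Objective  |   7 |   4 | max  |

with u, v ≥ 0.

Feasible with a bounded optimal solution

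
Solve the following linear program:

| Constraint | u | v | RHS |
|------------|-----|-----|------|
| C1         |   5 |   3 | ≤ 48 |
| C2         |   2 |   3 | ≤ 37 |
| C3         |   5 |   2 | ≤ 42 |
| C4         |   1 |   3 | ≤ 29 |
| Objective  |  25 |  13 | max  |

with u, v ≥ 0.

Evaluate the objective at each vertex of the feasible region:
  z(0, 0) = 0
  z(8.4, 0) = 210
  z(6, 6) = 228  ←
  z(4.75, 8.083) = 223.8
  z(0, 9.667) = 125.7
The maximum is at u = 6, v = 6.

u = 6, v = 6, z = 228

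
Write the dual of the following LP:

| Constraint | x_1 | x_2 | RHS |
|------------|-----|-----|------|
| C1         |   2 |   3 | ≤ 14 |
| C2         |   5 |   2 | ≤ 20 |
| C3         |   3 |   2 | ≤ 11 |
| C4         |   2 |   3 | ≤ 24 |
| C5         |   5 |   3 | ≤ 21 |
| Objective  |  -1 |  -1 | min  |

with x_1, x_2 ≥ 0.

Primal min cᵀx s.t. Ax ≤ b, x ≥ 0  →  Dual max −bᵀy s.t. Aᵀy ≥ −c, y ≥ 0.

Maximize: z = -14y1 - 20y2 - 11y3 - 24y4 - 21y5

Subject to:
  2y1 + 5y2 + 3y3 + 2y4 + 5y5 ≥ 1
  3y1 + 2y2 + 2y3 + 3y4 + 3y5 ≥ 1
  y1, y2, y3, y4, y5 ≥ 0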